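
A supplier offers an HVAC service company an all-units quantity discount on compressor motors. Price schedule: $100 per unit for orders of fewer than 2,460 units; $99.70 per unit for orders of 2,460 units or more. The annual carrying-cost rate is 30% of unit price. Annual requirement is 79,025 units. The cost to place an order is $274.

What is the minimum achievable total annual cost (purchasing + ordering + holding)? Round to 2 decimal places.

H₁ = 30%×$100 = $30.0000;  H₂ = 30%×$99.70 = $29.9100
EOQ₁ = √(2×79,025×274/30.0000) = 1,201.47  (< 2,460, feasible at tier 1)
EOQ₂ = √(2×79,025×274/29.9100) = 1,203.27  (< 2,460 → use Q = 2,460 at tier-2 price)
TC(tier 1 (EOQ₁), Q≈1,201.5) = $7,938,544.01
TC(tier 2, Q≈2,460.0) = $7,924,383.77
Minimum at tier 2: $7,924,383.77

$7,924,383.77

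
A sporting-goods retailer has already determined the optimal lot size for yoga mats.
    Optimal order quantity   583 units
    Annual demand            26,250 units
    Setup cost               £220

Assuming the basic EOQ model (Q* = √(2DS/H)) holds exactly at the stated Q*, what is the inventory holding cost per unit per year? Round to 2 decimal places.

EOQ relation: Q² = 2DS/H, so rearrange for the unknown.
H = 2DS / Q² = 2 × 26,250 × 220 / 583² = 33.9817

£33.98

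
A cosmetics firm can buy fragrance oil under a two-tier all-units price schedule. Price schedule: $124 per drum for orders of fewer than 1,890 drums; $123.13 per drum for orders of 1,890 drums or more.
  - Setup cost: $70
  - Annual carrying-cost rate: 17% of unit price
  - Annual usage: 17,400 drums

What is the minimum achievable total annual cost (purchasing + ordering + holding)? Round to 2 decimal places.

H₁ = 17%×$124 = $21.0800;  H₂ = 17%×$123.13 = $20.9321
EOQ₁ = √(2×17,400×70/21.0800) = 339.94  (< 1,890, feasible at tier 1)
EOQ₂ = √(2×17,400×70/20.9321) = 341.14  (< 1,890 → use Q = 1,890 at tier-2 price)
TC(tier 1 (EOQ₁), Q≈339.9) = $2,164,765.95
TC(tier 2, Q≈1,890.0) = $2,162,887.28
Minimum at tier 2: $2,162,887.28

$2,162,887.28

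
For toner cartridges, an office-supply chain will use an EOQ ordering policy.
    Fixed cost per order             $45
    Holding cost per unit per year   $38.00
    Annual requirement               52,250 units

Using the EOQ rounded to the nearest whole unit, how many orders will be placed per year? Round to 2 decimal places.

148.44 orders per year

2DS/H = 2·52,250·45/38 = 123,750.00
EOQ = √123,750.00 ≈ 351.78 → Q = 352
Orders per year = D/Q = 52,250 / 352 = 148.438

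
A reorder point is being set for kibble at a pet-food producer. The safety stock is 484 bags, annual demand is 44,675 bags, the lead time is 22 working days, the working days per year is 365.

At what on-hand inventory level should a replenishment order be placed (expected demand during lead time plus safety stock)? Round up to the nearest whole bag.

Daily demand d = 44,675 / 365 = 122.397 bags/day
Demand during lead time = 122.397 × 22 = 2,692.74
Reorder point = 2,692.74 + 484 = 3,176.74 → round up

3,177 bags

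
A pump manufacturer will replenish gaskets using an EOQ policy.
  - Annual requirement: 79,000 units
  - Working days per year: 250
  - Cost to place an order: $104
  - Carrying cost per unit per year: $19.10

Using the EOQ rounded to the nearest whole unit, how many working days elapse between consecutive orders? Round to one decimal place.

2.9 days

Q* = √(2·D·S / H) = √(2·79,000·104 / 19.1) = √860,314.1 ≈ 927.53 → Q = 928 units
Cycle time = (working days × Q)/D = (250 × 928) / 79,000 = 2.937 days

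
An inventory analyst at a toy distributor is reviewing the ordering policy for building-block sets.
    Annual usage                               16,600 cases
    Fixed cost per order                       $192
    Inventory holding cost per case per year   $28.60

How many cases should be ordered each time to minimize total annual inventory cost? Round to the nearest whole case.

472 cases

EOQ = √(2DS/H) = √(2 × 16,600 × 192 / 28.6)
    = √(222,881.12) ≈ 472.10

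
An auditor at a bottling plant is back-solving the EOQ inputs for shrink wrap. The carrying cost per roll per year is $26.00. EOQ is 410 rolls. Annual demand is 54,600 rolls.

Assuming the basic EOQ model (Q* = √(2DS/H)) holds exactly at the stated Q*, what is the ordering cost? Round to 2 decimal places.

Since Q* = (2DS/H)^½, squaring gives Q*²·H = 2DS.
S = Q²H / (2D) = 410² × 26 / (2 × 54,600) = 40.0238

$40.02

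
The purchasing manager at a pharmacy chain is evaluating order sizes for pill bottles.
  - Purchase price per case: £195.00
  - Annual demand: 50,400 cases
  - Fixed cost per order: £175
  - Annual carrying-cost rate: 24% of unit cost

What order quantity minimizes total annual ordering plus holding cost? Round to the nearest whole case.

Holding cost per case per year: H = 24% × £195 = £46.8000
Optimal lot size Q* = (2 × 50,400 × £175 / £46.8)^½ ≈ 613.94

614 cases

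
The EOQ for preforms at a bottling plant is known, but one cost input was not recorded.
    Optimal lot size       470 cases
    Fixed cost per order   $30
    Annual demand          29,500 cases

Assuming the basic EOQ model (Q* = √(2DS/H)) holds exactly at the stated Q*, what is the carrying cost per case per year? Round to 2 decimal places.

EOQ relation: Q² = 2DS/H, so rearrange for the unknown.
H = 2DS / Q² = 2 × 29,500 × 30 / 470² = 8.0127

$8.01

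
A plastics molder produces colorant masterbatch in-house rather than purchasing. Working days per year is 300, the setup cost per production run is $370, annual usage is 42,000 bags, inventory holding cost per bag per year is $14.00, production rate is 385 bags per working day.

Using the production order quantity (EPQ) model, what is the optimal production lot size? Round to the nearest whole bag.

d = 42,000/300 = 140.0000 bags/day;  effective holding cost H(1 − d/p) = 14·(1 − 140.0000/385) = 8.90909
Q* = √(2DS / H_eff) = √(2·42,000·370 / 8.90909) ≈ 1,867.77

1,868 bags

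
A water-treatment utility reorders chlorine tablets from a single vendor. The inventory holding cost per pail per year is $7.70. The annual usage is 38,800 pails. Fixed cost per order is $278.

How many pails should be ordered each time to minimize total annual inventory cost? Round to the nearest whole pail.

Q* = √(2·D·S / H) = √(2·38,800·278 / 7.7) = √2,801,662.3 ≈ 1,673.82

1,674 pails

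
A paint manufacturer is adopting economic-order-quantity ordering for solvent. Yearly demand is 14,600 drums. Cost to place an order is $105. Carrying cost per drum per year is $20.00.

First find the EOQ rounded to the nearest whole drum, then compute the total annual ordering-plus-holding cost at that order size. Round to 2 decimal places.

Optimal lot size Q* = (2 × 14,600 × $105 / $20)^½ ≈ 391.54 → Q = 392 drums
Annual ordering cost = (D/Q)·S = (14,600/392) × 105 = $3,910.71
Annual holding cost  = (Q/2)·H = (392/2) × 20 = $3,920.00
Total = $3,910.71 + $3,920.00 = $7,830.71

$7,830.71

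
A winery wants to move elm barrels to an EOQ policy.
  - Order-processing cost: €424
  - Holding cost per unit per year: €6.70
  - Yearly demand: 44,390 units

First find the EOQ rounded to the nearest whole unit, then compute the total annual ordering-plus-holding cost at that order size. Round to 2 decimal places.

€15,881.00

Optimal lot size Q* = (2 × 44,390 × €424 / €6.7)^½ ≈ 2,370.30 → Q = 2,370 units
Ordering: D/Q × S = 44,390/2,370 × €424 = €7,941.50
Holding:  Q/2 × H = 2,370/2 × €6.7 = €7,939.50
Total = €7,941.50 + €7,939.50 = €15,881.00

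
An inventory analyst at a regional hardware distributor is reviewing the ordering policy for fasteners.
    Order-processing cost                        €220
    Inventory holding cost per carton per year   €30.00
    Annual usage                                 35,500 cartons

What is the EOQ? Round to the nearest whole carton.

722 cartons

2DS/H = 2·35,500·220/30 = 520,666.67
EOQ = √520,666.67 ≈ 721.57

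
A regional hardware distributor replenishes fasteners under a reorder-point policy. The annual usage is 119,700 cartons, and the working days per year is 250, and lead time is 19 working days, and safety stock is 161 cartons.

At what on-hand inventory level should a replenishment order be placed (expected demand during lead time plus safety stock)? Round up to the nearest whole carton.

Daily demand d = 119,700 / 250 = 478.800 cartons/day
Demand during lead time = 478.800 × 19 = 9,097.20
Reorder point = 9,097.20 + 161 = 9,258.20 → round up

9,259 cartons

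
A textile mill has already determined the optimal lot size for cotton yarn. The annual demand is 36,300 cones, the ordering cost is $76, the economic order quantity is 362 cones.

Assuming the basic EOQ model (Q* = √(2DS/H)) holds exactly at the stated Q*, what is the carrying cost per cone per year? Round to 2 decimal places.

$42.10

Since Q* = (2DS/H)^½, squaring gives Q*²·H = 2DS.
H = 2DS / Q² = 2 × 36,300 × 76 / 362² = 42.1049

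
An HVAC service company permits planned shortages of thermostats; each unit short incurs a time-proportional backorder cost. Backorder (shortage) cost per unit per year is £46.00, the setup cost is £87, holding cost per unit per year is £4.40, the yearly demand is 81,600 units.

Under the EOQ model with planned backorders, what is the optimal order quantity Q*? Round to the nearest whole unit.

Basic EOQ = √(2·81,600·87/4.4) = 1,796.360
Backorder adjustment √((H+b)/b) = √((4.4+46)/46) = 1.0467
Q* = 1,796.360 × 1.0467 ≈ 1,880.31

1,880 units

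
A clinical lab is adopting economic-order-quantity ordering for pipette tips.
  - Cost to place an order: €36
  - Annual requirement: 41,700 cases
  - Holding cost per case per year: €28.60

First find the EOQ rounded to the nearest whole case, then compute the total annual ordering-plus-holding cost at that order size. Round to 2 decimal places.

Optimal lot size Q* = (2 × 41,700 × €36 / €28.6)^½ ≈ 324.00 → Q = 324 cases
Ordering: D/Q × S = 41,700/324 × €36 = €4,633.33
Holding:  Q/2 × H = 324/2 × €28.6 = €4,633.20
Total = €4,633.33 + €4,633.20 = €9,266.53

€9,266.53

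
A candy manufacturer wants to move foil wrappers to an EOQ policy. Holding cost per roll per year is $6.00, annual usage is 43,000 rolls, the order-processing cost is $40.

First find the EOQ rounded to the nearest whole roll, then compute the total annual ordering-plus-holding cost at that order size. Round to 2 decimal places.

Q* = √(2·D·S / H) = √(2·43,000·40 / 6) = √573,333.3 ≈ 757.19 → Q = 757 rolls
Ordering: D/Q × S = 43,000/757 × $40 = $2,272.13
Holding:  Q/2 × H = 757/2 × $6 = $2,271.00
Total = $2,272.13 + $2,271.00 = $4,543.13

$4,543.13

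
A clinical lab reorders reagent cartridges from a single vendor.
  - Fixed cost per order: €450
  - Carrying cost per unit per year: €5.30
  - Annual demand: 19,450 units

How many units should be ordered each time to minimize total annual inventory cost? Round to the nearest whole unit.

Q* = √(2·D·S / H) = √(2·19,450·450 / 5.3) = √3,302,830.2 ≈ 1,817.37

1,817 units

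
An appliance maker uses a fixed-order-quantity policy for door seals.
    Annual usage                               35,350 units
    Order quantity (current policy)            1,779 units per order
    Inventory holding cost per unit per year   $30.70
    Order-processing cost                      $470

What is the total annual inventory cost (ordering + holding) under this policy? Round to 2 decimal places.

$36,646.89

Ordering: D/Q × S = 35,350/1,779 × $470 = $9,339.24
Holding:  Q/2 × H = 1,779/2 × $30.7 = $27,307.65
Total = $9,339.24 + $27,307.65 = $36,646.89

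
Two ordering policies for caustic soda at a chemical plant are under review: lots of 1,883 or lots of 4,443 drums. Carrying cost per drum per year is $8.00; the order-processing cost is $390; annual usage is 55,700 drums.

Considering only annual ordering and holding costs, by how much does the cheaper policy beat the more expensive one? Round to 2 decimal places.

TC(Q) = (D/Q)S + (Q/2)H
TC(1,883) = (55,700/1,883)×390 + (1,883/2)×8 = $19,068.38
TC(4,443) = (55,700/4,443)×390 + (4,443/2)×8 = $22,661.26
Cheaper: Q = 1,883.  Difference = $3,592.89

$3,592.89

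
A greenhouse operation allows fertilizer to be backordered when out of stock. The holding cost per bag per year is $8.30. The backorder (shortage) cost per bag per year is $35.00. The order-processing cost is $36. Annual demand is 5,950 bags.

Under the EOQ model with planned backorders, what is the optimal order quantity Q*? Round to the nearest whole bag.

253 bags

Q* = √(2DS/H) · √((H + b)/b)
   = √(2 × 5,950 × 36 / 8.3) · √((8.3 + 35) / 35)
   = 227.188 × 1.1123 ≈ 252.69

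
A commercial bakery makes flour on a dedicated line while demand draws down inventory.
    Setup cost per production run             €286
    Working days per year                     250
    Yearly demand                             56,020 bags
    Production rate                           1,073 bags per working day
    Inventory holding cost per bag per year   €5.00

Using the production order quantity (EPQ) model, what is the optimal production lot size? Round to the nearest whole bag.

Daily demand d = 56,020/250 = 224.080; p = 1073; 1 − d/p = 0.79116
EPQ = √(2DS / (H(1 − d/p)))
    = √(2 × 56,020 × 286 / (5 × 0.79116)) ≈ 2,846.11

2,846 bags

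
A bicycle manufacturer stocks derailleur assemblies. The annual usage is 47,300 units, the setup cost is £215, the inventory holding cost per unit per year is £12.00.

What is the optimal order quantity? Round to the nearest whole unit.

1,302 units

Optimal lot size Q* = (2 × 47,300 × £215 / £12)^½ ≈ 1,301.89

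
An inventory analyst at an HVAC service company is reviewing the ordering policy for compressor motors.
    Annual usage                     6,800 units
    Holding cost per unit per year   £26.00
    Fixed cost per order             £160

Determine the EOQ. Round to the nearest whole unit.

289 units

Optimal lot size Q* = (2 × 6,800 × £160 / £26)^½ ≈ 289.30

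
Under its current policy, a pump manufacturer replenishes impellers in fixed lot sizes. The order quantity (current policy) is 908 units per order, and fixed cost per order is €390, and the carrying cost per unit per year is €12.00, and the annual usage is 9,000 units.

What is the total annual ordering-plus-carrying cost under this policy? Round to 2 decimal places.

Annual ordering cost = (D/Q)·S = (9,000/908) × 390 = €3,865.64
Annual holding cost  = (Q/2)·H = (908/2) × 12 = €5,448.00
Total = €3,865.64 + €5,448.00 = €9,313.64

€9,313.64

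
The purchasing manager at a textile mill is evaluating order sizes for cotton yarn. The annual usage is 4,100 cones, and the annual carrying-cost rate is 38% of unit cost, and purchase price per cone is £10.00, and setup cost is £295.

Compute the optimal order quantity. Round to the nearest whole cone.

798 cones

Holding cost per cone per year: H = 38% × £10 = £3.8000
Optimal lot size Q* = (2 × 4,100 × £295 / £3.8)^½ ≈ 797.86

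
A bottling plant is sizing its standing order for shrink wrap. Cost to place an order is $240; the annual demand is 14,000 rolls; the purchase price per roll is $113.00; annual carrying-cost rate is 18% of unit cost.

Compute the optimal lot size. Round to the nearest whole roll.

Carrying cost H = $113 × 18% = $20.3400/roll/yr
Optimal lot size Q* = (2 × 14,000 × $240 / $20.34)^½ ≈ 574.79

575 rolls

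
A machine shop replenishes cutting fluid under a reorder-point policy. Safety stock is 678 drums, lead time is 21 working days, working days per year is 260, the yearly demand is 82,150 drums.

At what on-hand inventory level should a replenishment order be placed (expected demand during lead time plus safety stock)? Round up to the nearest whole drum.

7,314 drums

Daily demand d = 82,150 / 260 = 315.962 drums/day
Demand during lead time = 315.962 × 21 = 6,635.19
Reorder point = 6,635.19 + 678 = 7,313.19 → round up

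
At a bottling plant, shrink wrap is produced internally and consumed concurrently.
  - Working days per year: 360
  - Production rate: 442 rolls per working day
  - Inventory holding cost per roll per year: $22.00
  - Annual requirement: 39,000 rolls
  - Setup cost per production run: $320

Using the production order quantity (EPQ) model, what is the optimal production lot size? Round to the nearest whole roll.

1,226 rolls

Daily demand d = 39,000/360 = 108.333; p = 442; 1 − d/p = 0.75490
EPQ = √(2DS / (H(1 − d/p)))
    = √(2 × 39,000 × 320 / (22 × 0.75490)) ≈ 1,225.93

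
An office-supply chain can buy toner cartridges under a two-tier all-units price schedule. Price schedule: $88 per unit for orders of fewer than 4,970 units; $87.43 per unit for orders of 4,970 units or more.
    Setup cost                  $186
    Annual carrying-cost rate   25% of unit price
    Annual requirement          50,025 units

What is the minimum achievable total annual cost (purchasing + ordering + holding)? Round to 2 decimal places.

H₁ = 25%×$88 = $22.0000;  H₂ = 25%×$87.43 = $21.8575
EOQ₁ = √(2×50,025×186/22.0000) = 919.72  (< 4,970, feasible at tier 1)
EOQ₂ = √(2×50,025×186/21.8575) = 922.71  (< 4,970 → use Q = 4,970 at tier-2 price)
TC(tier 1 (EOQ₁), Q≈919.7) = $4,422,433.75
TC(tier 2, Q≈4,970.0) = $4,429,873.80
Minimum at tier 1 (EOQ₁): $4,422,433.75

$4,422,433.75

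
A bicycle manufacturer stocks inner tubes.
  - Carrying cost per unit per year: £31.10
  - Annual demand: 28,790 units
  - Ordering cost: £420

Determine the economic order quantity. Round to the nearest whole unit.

882 units

EOQ = √(2DS/H) = √(2 × 28,790 × 420 / 31.1)
    = √(777,607.72) ≈ 881.82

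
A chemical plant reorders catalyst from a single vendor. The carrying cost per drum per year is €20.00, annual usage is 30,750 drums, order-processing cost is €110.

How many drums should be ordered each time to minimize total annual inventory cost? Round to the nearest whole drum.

582 drums

Optimal lot size Q* = (2 × 30,750 × €110 / €20)^½ ≈ 581.59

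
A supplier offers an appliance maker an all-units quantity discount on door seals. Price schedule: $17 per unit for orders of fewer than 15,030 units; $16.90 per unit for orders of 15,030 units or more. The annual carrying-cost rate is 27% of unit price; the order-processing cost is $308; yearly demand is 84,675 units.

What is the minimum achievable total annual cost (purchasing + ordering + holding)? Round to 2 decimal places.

H₁ = 27%×$17 = $4.5900;  H₂ = 27%×$16.90 = $4.5630
EOQ₁ = √(2×84,675×308/4.5900) = 3,371.02  (< 15,030, feasible at tier 1)
EOQ₂ = √(2×84,675×308/4.5630) = 3,380.98  (< 15,030 → use Q = 15,030 at tier-2 price)
TC(tier 1 (EOQ₁), Q≈3,371.0) = $1,454,947.99
TC(tier 2, Q≈15,030.0) = $1,467,033.63
Minimum at tier 1 (EOQ₁): $1,454,947.99

$1,454,947.99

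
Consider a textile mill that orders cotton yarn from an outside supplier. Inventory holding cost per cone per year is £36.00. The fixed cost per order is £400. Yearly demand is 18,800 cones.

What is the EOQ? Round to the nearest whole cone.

646 cones

Optimal lot size Q* = (2 × 18,800 × £400 / £36)^½ ≈ 646.36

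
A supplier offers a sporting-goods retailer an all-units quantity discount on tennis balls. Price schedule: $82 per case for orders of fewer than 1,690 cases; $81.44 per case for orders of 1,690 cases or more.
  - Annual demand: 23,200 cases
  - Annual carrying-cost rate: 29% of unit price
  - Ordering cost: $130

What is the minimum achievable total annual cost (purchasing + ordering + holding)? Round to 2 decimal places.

H₁ = 29%×$82 = $23.7800;  H₂ = 29%×$81.44 = $23.6176
EOQ₁ = √(2×23,200×130/23.7800) = 503.65  (< 1,690, feasible at tier 1)
EOQ₂ = √(2×23,200×130/23.6176) = 505.37  (< 1,690 → use Q = 1,690 at tier-2 price)
TC(tier 1 (EOQ₁), Q≈503.6) = $1,914,376.68
TC(tier 2, Q≈1,690.0) = $1,911,149.49
Minimum at tier 2: $1,911,149.49

$1,911,149.49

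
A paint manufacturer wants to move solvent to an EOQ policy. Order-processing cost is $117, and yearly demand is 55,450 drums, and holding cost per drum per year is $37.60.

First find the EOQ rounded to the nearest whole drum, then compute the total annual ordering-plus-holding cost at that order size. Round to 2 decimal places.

Q* = √(2·D·S / H) = √(2·55,450·117 / 37.6) = √345,087.8 ≈ 587.44 → Q = 587 drums
Annual ordering cost = (D/Q)·S = (55,450/587) × 117 = $11,052.21
Annual holding cost  = (Q/2)·H = (587/2) × 37.6 = $11,035.60
Total = $11,052.21 + $11,035.60 = $22,087.81

$22,087.81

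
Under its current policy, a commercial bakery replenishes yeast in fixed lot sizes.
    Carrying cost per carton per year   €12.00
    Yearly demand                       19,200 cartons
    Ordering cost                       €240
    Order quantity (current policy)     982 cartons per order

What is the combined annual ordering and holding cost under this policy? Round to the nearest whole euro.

Annual ordering cost = (D/Q)·S = (19,200/982) × 240 = €4,692.46
Annual holding cost  = (Q/2)·H = (982/2) × 12 = €5,892.00
Total = €4,692.46 + €5,892.00 = €10,584.46

€10,584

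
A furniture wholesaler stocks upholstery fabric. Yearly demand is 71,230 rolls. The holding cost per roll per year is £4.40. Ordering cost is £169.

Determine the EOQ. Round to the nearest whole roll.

Q* = √(2·D·S / H) = √(2·71,230·169 / 4.4) = √5,471,759.1 ≈ 2,339.18

2,339 rolls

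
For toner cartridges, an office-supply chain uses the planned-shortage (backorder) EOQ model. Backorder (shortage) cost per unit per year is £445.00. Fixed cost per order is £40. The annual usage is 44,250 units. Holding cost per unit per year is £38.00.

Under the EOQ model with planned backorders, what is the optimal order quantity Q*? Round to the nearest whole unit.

318 units

Basic EOQ = √(2·44,250·40/38) = 305.218
Backorder adjustment √((H+b)/b) = √((38+445)/445) = 1.0418
Q* = 305.218 × 1.0418 ≈ 317.98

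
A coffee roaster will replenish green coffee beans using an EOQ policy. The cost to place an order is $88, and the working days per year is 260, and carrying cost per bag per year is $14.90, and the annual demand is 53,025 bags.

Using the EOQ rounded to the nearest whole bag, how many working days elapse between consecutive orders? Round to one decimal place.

Q* = √(2·D·S / H) = √(2·53,025·88 / 14.9) = √626,335.6 ≈ 791.41 → Q = 791 bags
Days between orders = 260 / (D/Q) = 260 / 67.035 ≈ 3.879

3.9 days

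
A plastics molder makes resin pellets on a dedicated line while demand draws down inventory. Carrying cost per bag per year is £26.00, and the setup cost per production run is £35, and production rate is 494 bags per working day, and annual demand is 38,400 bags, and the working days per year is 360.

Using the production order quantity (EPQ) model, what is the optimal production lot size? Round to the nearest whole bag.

363 bags

d = 38,400/360 = 106.6667 bags/day;  effective holding cost H(1 − d/p) = 26·(1 − 106.6667/494) = 20.38596
Q* = √(2DS / H_eff) = √(2·38,400·35 / 20.38596) ≈ 363.12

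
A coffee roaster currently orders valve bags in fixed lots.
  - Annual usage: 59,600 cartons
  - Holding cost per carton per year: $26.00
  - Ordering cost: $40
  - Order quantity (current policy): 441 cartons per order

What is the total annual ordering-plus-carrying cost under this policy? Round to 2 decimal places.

$11,138.90

Orders/yr = 59,600/441 = 135.147; ordering cost = 135.147 × $40 = $5,405.90
Average inventory = 441/2 = 220.5; holding cost = 220.5 × $26 = $5,733.00
Total = $5,405.90 + $5,733.00 = $11,138.90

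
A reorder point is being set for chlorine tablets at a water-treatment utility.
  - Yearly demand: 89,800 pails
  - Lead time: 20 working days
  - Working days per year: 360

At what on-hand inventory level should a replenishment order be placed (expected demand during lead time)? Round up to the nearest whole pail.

4,989 pails

Daily demand d = 89,800 / 360 = 249.444 pails/day
Demand during lead time = 249.444 × 20 = 4,988.89
Reorder point = 4,988.89 → round up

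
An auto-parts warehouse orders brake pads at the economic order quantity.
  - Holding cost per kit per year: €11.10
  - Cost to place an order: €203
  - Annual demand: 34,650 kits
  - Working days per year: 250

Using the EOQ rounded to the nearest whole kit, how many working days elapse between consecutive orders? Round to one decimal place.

8.1 days

Q* = √(2·D·S / H) = √(2·34,650·203 / 11.1) = √1,267,378.4 ≈ 1,125.78 → Q = 1,126 kits
Days between orders = 250 / (D/Q) = 250 / 30.773 ≈ 8.124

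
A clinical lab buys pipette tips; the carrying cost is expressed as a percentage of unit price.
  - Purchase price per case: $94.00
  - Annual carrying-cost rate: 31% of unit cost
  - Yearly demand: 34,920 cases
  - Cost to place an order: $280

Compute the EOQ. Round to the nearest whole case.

819 cases

H = i·C = 0.31 × $94 = $29.1400 per case-year
Optimal lot size Q* = (2 × 34,920 × $280 / $29.14)^½ ≈ 819.19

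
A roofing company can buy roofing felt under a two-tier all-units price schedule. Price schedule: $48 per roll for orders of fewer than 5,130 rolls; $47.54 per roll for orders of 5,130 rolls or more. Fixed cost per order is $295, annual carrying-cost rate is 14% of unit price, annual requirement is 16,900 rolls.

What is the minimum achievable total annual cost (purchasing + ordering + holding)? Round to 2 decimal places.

H₁ = 14%×$48 = $6.7200;  H₂ = 14%×$47.54 = $6.6556
EOQ₁ = √(2×16,900×295/6.7200) = 1,218.10  (< 5,130, feasible at tier 1)
EOQ₂ = √(2×16,900×295/6.6556) = 1,223.98  (< 5,130 → use Q = 5,130 at tier-2 price)
TC(tier 1 (EOQ₁), Q≈1,218.1) = $819,385.67
TC(tier 2, Q≈5,130.0) = $821,469.45
Minimum at tier 1 (EOQ₁): $819,385.67

$819,385.67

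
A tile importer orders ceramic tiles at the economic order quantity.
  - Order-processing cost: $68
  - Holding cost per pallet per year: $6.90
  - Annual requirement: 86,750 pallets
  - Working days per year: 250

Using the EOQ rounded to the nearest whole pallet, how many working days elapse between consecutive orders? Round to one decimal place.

2DS/H = 2·86,750·68/6.9 = 1,709,855.07
EOQ = √1,709,855.07 ≈ 1,307.61 → Q = 1,308 pallets
Days between orders = 250 / (D/Q) = 250 / 66.323 ≈ 3.769

3.8 days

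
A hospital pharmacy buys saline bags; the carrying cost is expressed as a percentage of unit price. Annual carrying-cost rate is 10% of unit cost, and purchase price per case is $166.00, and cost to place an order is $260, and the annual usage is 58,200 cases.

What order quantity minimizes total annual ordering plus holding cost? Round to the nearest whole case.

1,350 cases

H = i·C = 0.1 × $166 = $16.6000 per case-year
Q* = √(2·D·S / H) = √(2·58,200·260 / 16.6) = √1,823,132.5 ≈ 1,350.23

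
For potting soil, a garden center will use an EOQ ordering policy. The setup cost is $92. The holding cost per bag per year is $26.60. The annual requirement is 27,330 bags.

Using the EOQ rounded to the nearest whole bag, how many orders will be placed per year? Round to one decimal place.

2DS/H = 2·27,330·92/26.6 = 189,049.62
EOQ = √189,049.62 ≈ 434.80 → Q = 435
Orders per year = D/Q = 27,330 / 435 = 62.828

62.8 orders per year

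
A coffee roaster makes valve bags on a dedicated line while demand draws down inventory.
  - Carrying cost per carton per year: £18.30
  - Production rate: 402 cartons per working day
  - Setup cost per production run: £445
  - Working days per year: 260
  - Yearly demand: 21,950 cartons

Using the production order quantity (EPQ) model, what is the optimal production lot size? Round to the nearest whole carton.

d = 21,950/260 = 84.4231 cartons/day;  effective holding cost H(1 − d/p) = 18.3·(1 − 84.4231/402) = 14.45686
Q* = √(2DS / H_eff) = √(2·21,950·445 / 14.45686) ≈ 1,162.45

1,162 cartons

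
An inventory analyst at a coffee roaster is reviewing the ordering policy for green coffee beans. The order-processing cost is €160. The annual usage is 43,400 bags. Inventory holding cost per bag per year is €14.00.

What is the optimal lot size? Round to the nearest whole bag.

2DS/H = 2·43,400·160/14 = 992,000.00
EOQ = √992,000.00 ≈ 995.99

996 bags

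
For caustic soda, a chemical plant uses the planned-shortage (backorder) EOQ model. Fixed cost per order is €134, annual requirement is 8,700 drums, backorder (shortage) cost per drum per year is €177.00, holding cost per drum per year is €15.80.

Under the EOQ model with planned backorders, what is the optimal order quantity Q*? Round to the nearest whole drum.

Q* = √(2DS/H) · √((H + b)/b)
   = √(2 × 8,700 × 134 / 15.8) · √((15.8 + 177) / 177)
   = 384.148 × 1.0437 ≈ 400.93

401 drums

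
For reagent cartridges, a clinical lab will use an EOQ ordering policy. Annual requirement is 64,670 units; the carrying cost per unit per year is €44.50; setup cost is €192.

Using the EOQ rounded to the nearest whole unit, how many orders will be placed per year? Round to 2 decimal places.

Q* = √(2·D·S / H) = √(2·64,670·192 / 44.5) = √558,051.2 ≈ 747.03 → Q = 747
Orders per year = D/Q = 64,670 / 747 = 86.573

86.57 orders per year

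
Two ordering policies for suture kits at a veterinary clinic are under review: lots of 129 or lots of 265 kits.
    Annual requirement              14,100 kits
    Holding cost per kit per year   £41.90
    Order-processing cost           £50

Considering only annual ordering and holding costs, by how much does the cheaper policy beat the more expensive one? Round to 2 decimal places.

£44.46

Annual cost at Q: ordering D·S/Q plus holding Q·H/2.
TC(129) = (14,100/129)×50 + (129/2)×41.9 = £8,167.67
TC(265) = (14,100/265)×50 + (265/2)×41.9 = £8,212.13
|ΔTC| = |£8,167.67 − £8,212.13| = £44.46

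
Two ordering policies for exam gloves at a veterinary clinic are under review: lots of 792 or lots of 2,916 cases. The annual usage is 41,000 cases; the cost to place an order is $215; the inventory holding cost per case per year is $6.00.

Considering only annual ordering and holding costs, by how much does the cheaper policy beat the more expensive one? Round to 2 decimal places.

TC(Q) = (D/Q)S + (Q/2)H
TC(792) = (41,000/792)×215 + (792/2)×6 = $13,506.05
TC(2,916) = (41,000/2,916)×215 + (2,916/2)×6 = $11,770.98
Cheaper: Q = 2,916.  Difference = $1,735.07

$1,735.07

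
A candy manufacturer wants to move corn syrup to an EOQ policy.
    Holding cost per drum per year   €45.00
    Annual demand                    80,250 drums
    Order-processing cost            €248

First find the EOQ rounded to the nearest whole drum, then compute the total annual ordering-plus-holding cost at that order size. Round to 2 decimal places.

€42,322.34

EOQ = √(2DS/H) = √(2 × 80,250 × 248 / 45)
    = √(884,533.33) ≈ 940.50 → Q = 940 drums
Annual ordering cost = (D/Q)·S = (80,250/940) × 248 = €21,172.34
Annual holding cost  = (Q/2)·H = (940/2) × 45 = €21,150.00
Total = €21,172.34 + €21,150.00 = €42,322.34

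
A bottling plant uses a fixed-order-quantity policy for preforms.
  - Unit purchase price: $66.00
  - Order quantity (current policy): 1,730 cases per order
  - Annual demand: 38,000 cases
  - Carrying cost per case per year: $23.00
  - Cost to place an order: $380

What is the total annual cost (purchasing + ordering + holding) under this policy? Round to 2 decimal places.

$2,536,241.82

Orders/yr = 38,000/1,730 = 21.965; ordering cost = 21.965 × $380 = $8,346.82
Average inventory = 1,730/2 = 865; holding cost = 865 × $23 = $19,895.00
Purchase cost = D·C = 38,000 × 66 = $2,508,000.00
Total = $8,346.82 + $19,895.00 + $2,508,000.00 = $2,536,241.82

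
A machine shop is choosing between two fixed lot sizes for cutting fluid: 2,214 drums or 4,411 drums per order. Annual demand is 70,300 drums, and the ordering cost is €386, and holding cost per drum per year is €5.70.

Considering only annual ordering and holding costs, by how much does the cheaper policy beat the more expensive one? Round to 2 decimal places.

€156.84

TC(Q) = (D/Q)S + (Q/2)H
TC(2,214) = (70,300/2,214)×386 + (2,214/2)×5.7 = €18,566.36
TC(4,411) = (70,300/4,411)×386 + (4,411/2)×5.7 = €18,723.20
Lots of 2,214 are cheaper by €156.84.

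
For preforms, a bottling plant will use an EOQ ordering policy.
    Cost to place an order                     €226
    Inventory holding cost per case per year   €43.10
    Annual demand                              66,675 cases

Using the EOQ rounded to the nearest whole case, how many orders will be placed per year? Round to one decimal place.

79.8 orders per year

2DS/H = 2·66,675·226/43.1 = 699,236.66
EOQ = √699,236.66 ≈ 836.20 → Q = 836
Orders per year = D/Q = 66,675 / 836 = 79.755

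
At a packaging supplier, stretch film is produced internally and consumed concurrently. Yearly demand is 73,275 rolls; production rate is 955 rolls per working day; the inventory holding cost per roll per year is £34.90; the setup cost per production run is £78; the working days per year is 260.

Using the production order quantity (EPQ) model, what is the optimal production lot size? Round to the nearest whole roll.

d = 73,275/260 = 281.8269 rolls/day;  effective holding cost H(1 − d/p) = 34.9·(1 − 281.8269/955) = 24.60078
Q* = √(2DS / H_eff) = √(2·73,275·78 / 24.60078) ≈ 681.66

682 rolls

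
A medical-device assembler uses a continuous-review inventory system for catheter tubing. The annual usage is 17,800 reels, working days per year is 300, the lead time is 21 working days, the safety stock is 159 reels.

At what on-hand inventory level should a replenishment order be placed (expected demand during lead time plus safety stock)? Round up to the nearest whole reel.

1,405 reels

Daily demand d = 17,800 / 300 = 59.333 reels/day
Demand during lead time = 59.333 × 21 = 1,246.00
Reorder point = 1,246.00 + 159 = 1,405.00 → round up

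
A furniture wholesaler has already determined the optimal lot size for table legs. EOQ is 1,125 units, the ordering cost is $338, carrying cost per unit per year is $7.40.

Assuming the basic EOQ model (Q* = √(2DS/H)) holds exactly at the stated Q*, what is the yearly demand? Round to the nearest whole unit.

EOQ relation: Q² = 2DS/H, so rearrange for the unknown.
D = Q²H / (2S) = 1,125² × 7.4 / (2 × 338) = 13,854.47

13,854 units per year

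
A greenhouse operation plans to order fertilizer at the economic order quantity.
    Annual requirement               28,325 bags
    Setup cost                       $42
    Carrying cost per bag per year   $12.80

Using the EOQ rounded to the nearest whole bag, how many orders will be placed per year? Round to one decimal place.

65.7 orders per year

2DS/H = 2·28,325·42/12.8 = 185,882.81
EOQ = √185,882.81 ≈ 431.14 → Q = 431
Orders per year = D/Q = 28,325 / 431 = 65.719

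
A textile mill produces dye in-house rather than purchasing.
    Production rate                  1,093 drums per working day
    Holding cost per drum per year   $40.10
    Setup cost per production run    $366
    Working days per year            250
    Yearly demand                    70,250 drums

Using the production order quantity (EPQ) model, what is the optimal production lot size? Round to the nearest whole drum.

d = 70,250/250 = 281.0000 drums/day;  effective holding cost H(1 − d/p) = 40.1·(1 − 281.0000/1093) = 29.79067
Q* = √(2DS / H_eff) = √(2·70,250·366 / 29.79067) ≈ 1,313.83

1,314 drums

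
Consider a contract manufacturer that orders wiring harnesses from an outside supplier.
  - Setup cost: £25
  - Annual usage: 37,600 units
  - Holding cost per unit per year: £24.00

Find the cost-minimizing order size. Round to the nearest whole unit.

280 units

Optimal lot size Q* = (2 × 37,600 × £25 / £24)^½ ≈ 279.88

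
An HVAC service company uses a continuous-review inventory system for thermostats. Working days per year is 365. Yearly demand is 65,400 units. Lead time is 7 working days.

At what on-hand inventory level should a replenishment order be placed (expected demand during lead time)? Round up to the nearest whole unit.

Daily demand d = 65,400 / 365 = 179.178 units/day
Demand during lead time = 179.178 × 7 = 1,254.25
Reorder point = 1,254.25 → round up

1,255 units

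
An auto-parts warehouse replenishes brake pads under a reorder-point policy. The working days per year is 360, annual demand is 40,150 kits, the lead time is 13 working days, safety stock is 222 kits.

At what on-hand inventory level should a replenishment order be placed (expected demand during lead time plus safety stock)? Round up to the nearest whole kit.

Daily demand d = 40,150 / 360 = 111.528 kits/day
Demand during lead time = 111.528 × 13 = 1,449.86
Reorder point = 1,449.86 + 222 = 1,671.86 → round up

1,672 kits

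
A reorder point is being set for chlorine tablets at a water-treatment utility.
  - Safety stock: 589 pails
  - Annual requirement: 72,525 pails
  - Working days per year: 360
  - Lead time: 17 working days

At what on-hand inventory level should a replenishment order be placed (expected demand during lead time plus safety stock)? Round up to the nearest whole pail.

4,014 pails

Daily demand d = 72,525 / 360 = 201.458 pails/day
Demand during lead time = 201.458 × 17 = 3,424.79
Reorder point = 3,424.79 + 589 = 4,013.79 → round up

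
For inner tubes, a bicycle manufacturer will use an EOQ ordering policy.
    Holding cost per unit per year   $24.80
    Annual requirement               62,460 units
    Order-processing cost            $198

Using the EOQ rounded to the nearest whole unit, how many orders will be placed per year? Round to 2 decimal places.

62.52 orders per year

Q* = √(2·D·S / H) = √(2·62,460·198 / 24.8) = √997,345.2 ≈ 998.67 → Q = 999
N = D/Q = 62,460/999 ≈ 62.523 orders/yr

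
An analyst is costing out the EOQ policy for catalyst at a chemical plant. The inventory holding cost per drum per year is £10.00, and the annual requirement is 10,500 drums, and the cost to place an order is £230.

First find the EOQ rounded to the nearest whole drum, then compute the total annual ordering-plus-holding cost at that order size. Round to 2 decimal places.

£6,949.82

Q* = √(2·D·S / H) = √(2·10,500·230 / 10) = √483,000.0 ≈ 694.98 → Q = 695 drums
Orders/yr = 10,500/695 = 15.108; ordering cost = 15.108 × £230 = £3,474.82
Average inventory = 695/2 = 347.5; holding cost = 347.5 × £10 = £3,475.00
Total = £3,474.82 + £3,475.00 = £6,949.82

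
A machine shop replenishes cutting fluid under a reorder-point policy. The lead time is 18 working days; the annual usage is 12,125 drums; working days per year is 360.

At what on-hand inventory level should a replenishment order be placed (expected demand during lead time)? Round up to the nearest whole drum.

Daily demand d = 12,125 / 360 = 33.681 drums/day
Demand during lead time = 33.681 × 18 = 606.25
Reorder point = 606.25 → round up

607 drums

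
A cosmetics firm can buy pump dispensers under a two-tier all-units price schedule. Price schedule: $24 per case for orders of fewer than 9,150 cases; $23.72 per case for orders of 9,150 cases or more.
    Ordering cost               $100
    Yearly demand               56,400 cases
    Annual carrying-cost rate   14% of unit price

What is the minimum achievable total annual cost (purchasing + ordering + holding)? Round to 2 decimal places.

$1,353,617.05

H₁ = 14%×$24 = $3.3600;  H₂ = 14%×$23.72 = $3.3208
EOQ₁ = √(2×56,400×100/3.3600) = 1,832.25  (< 9,150, feasible at tier 1)
EOQ₂ = √(2×56,400×100/3.3208) = 1,843.03  (< 9,150 → use Q = 9,150 at tier-2 price)
TC(tier 1 (EOQ₁), Q≈1,832.3) = $1,359,756.36
TC(tier 2, Q≈9,150.0) = $1,353,617.05
Minimum at tier 2: $1,353,617.05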